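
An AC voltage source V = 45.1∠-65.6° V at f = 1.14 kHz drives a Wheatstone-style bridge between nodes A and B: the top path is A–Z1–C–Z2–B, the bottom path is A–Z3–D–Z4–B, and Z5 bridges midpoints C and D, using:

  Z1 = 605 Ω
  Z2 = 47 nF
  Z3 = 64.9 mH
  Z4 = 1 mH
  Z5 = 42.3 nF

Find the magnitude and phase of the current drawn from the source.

Step 1 — Angular frequency: ω = 2π·f = 2π·1140 = 7163 rad/s.
Step 2 — Component impedances:
  Z1: Z = R = 605 Ω
  Z2: Z = 1/(jωC) = -j/(ω·C) = 0 - j2970 Ω
  Z3: Z = jωL = j·7163·0.0649 = 0 + j464.9 Ω
  Z4: Z = jωL = j·7163·0.001 = 0 + j7.163 Ω
  Z5: Z = 1/(jωC) = -j/(ω·C) = 0 - j3300 Ω
Step 3 — Bridge requires nodal analysis (the Z5 bridge couples midpoints C and D, so the two paths cannot be reduced to a simple series/parallel combination). Setting node B to ground and injecting 1 A at node A, the 3-node admittance system at A, C, D solves to V_A = Z_AB = 84.72 + j625.6 Ω = 631.3∠82.3° Ω.
Step 4 — Source phasor: V = 45.1∠-65.6° V = 18.63 - j41.07 V.
Step 5 — Ohm's law: I = V / Z_total = (18.63 - j41.07) / (84.72 + j625.6) = -0.06051 - j0.03798 A.
Step 6 — Convert to polar: |I| = 0.07144 A, ∠I = -147.9°.

I = 0.07144∠-147.9° A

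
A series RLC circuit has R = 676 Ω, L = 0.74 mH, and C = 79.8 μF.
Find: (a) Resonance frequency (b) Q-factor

Step 1 — Resonance condition Im(Z)=0 gives ω₀ = 1/√(LC).
Step 2 — ω₀ = 1/√(0.00074·7.98e-05) = 4115 rad/s.
Step 3 — f₀ = ω₀/(2π) = 654.9 Hz.
Step 4 — Series Q: Q = ω₀L/R = 4115·0.00074/676 = 0.004505.

(a) f₀ = 654.9 Hz  (b) Q = 0.004505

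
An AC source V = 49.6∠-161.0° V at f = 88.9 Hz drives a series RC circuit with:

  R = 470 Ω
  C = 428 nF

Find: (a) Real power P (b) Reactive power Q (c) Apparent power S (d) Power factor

Step 1 — Angular frequency: ω = 2π·f = 2π·88.9 = 558.6 rad/s.
Step 2 — Component impedances:
  R: Z = R = 470 Ω
  C: Z = 1/(jωC) = -j/(ω·C) = 0 - j4183 Ω
Step 3 — Series combination: Z_total = R + C = 470 - j4183 Ω = 4209∠-83.6° Ω.
Step 4 — Source phasor: V = 49.6∠-161.0° V = -46.9 - j16.15 V.
Step 5 — Current: I = V / Z = 0.002568 - j0.0115 A = 0.01178∠-77.4° A.
Step 6 — Complex power: S = V·I* = 0.06526 - j0.5808 VA.
Step 7 — Real power: P = Re(S) = 0.06526 W.
Step 8 — Reactive power: Q = Im(S) = -0.5808 VAR.
Step 9 — Apparent power: |S| = 0.5845 VA.
Step 10 — Power factor: PF = P/|S| = 0.1117 (leading).

(a) P = 0.06526 W  (b) Q = -0.5808 VAR  (c) S = 0.5845 VA  (d) PF = 0.1117 (leading)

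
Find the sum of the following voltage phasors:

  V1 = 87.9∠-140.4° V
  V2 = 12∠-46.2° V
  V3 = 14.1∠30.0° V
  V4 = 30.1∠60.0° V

Step 1 — Convert each phasor to rectangular form:
  V1 = 87.9·(cos(-140.4°) + j·sin(-140.4°)) = -67.73 - j56.03 V
  V2 = 12·(cos(-46.2°) + j·sin(-46.2°)) = 8.306 - j8.661 V
  V3 = 14.1·(cos(30.0°) + j·sin(30.0°)) = 12.21 + j7.05 V
  V4 = 30.1·(cos(60.0°) + j·sin(60.0°)) = 15.05 + j26.07 V
Step 2 — Sum components: V_total = -32.16 - j31.57 V.
Step 3 — Convert to polar: |V_total| = 45.07 V, ∠V_total = -135.5°.

V_total = 45.07∠-135.5° V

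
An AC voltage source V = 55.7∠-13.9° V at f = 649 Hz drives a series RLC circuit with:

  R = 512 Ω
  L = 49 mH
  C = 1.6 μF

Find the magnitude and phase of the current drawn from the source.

Step 1 — Angular frequency: ω = 2π·f = 2π·649 = 4078 rad/s.
Step 2 — Component impedances:
  R: Z = R = 512 Ω
  L: Z = jωL = j·4078·0.049 = 0 + j199.8 Ω
  C: Z = 1/(jωC) = -j/(ω·C) = 0 - j153.3 Ω
Step 3 — Series combination: Z_total = R + L + C = 512 + j46.54 Ω = 514.1∠5.2° Ω.
Step 4 — Source phasor: V = 55.7∠-13.9° V = 54.07 - j13.38 V.
Step 5 — Ohm's law: I = V / Z_total = (54.07 - j13.38) / (512 + j46.54) = 0.1024 - j0.03544 A.
Step 6 — Convert to polar: |I| = 0.1083 A, ∠I = -19.1°.

I = 0.1083∠-19.1° A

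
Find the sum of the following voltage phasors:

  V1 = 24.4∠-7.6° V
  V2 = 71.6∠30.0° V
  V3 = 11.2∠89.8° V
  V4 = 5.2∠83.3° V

Step 1 — Convert each phasor to rectangular form:
  V1 = 24.4·(cos(-7.6°) + j·sin(-7.6°)) = 24.19 - j3.227 V
  V2 = 71.6·(cos(30.0°) + j·sin(30.0°)) = 62.01 + j35.8 V
  V3 = 11.2·(cos(89.8°) + j·sin(89.8°)) = 0.0391 + j11.2 V
  V4 = 5.2·(cos(83.3°) + j·sin(83.3°)) = 0.6067 + j5.164 V
Step 2 — Sum components: V_total = 86.84 + j48.94 V.
Step 3 — Convert to polar: |V_total| = 99.68 V, ∠V_total = 29.4°.

V_total = 99.68∠29.4° V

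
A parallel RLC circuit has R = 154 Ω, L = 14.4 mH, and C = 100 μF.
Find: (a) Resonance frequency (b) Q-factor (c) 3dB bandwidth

Step 1 — Resonance: ω₀ = 1/√(LC) = 1/√(0.0144·0.0001) = 833.3 rad/s.
Step 2 — f₀ = ω₀/(2π) = 132.6 Hz.
Step 3 — Parallel Q: Q = R/(ω₀L) = 154/(833.3·0.0144) = 12.83.
Step 4 — Bandwidth: Δω = ω₀/Q = 64.94 rad/s; BW = Δω/(2π) = 10.33 Hz.

(a) f₀ = 132.6 Hz  (b) Q = 12.83  (c) BW = 10.33 Hz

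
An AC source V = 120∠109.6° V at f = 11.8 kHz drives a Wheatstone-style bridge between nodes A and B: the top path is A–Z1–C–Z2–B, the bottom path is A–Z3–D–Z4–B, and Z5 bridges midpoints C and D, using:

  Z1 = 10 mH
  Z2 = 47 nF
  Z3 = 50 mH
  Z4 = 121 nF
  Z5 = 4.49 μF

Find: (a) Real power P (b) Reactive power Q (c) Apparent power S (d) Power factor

Step 1 — Angular frequency: ω = 2π·f = 2π·1.18e+04 = 7.414e+04 rad/s.
Step 2 — Component impedances:
  Z1: Z = jωL = j·7.414e+04·0.01 = 0 + j741.4 Ω
  Z2: Z = 1/(jωC) = -j/(ω·C) = 0 - j287 Ω
  Z3: Z = jωL = j·7.414e+04·0.05 = 0 + j3707 Ω
  Z4: Z = 1/(jωC) = -j/(ω·C) = 0 - j111.5 Ω
  Z5: Z = 1/(jωC) = -j/(ω·C) = 0 - j3.004 Ω
Step 3 — Bridge requires nodal analysis (the Z5 bridge couples midpoints C and D, so the two paths cannot be reduced to a simple series/parallel combination). Setting node B to ground and injecting 1 A at node A, the 3-node admittance system at A, C, D solves to V_A = Z_AB = 0 + j536.6 Ω = 536.6∠90.0° Ω.
Step 4 — Source phasor: V = 120∠109.6° V = -40.25 + j113 V.
Step 5 — Current: I = V / Z = 0.2107 + j0.07501 A = 0.2236∠19.6° A.
Step 6 — Complex power: S = V·I* = 0 + j26.83 VA.
Step 7 — Real power: P = Re(S) = 0 W.
Step 8 — Reactive power: Q = Im(S) = 26.83 VAR.
Step 9 — Apparent power: |S| = 26.83 VA.
Step 10 — Power factor: PF = P/|S| = 0 (lagging).

(a) P = 0 W  (b) Q = 26.83 VAR  (c) S = 26.83 VA  (d) PF = 0 (lagging)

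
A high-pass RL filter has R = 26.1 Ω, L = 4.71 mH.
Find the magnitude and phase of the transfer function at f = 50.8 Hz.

Step 1 — Angular frequency: ω = 2π·50.8 = 319.2 rad/s.
Step 2 — Transfer function: H(jω) = jωL/(R + jωL).
Step 3 — Numerator jωL = j·1.503; denominator R + jωL = 26.1 + j1.503.
Step 4 — H = 0.003307 + j0.05741.
Step 5 — Magnitude: |H| = 0.0575 (-24.8 dB); phase: φ = 86.7°.

|H| = 0.0575 (-24.8 dB), φ = 86.7°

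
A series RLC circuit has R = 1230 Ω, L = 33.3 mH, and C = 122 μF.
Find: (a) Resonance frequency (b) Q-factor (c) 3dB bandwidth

Step 1 — Resonance: ω₀ = 1/√(LC) = 1/√(0.0333·0.000122) = 496.1 rad/s.
Step 2 — f₀ = ω₀/(2π) = 78.96 Hz.
Step 3 — Series Q: Q = ω₀L/R = 496.1·0.0333/1230 = 0.01343.
Step 4 — Bandwidth: Δω = ω₀/Q = 3.694e+04 rad/s; BW = Δω/(2π) = 5879 Hz.

(a) f₀ = 78.96 Hz  (b) Q = 0.01343  (c) BW = 5879 Hz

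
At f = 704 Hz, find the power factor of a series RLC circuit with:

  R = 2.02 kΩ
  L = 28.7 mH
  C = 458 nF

Step 1 — Angular frequency: ω = 2π·f = 2π·704 = 4423 rad/s.
Step 2 — Component impedances:
  R: Z = R = 2020 Ω
  L: Z = jωL = j·4423·0.0287 = 0 + j127 Ω
  C: Z = 1/(jωC) = -j/(ω·C) = 0 - j493.6 Ω
Step 3 — Series combination: Z_total = R + L + C = 2020 - j366.7 Ω = 2053∠-10.3° Ω.
Step 4 — Power factor: PF = cos(φ) = Re(Z)/|Z| = 2020/2053 = 0.9839.
Step 5 — Type: Im(Z) = -366.7 ⇒ leading (phase φ = -10.3°).

PF = 0.9839 (leading, φ = -10.3°)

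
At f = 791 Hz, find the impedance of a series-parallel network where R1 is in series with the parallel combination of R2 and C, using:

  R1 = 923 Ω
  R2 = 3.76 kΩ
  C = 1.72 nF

Step 1 — Angular frequency: ω = 2π·f = 2π·791 = 4970 rad/s.
Step 2 — Component impedances:
  R1: Z = R = 923 Ω
  R2: Z = R = 3760 Ω
  C: Z = 1/(jωC) = -j/(ω·C) = 0 - j1.17e+05 Ω
Step 3 — Parallel branch: R2 || C = 1/(1/R2 + 1/C) = 3756 - j120.7 Ω.
Step 4 — Series with R1: Z_total = R1 + (R2 || C) = 4679 - j120.7 Ω = 4681∠-1.5° Ω.

Z = 4679 - j120.7 Ω = 4681∠-1.5° Ω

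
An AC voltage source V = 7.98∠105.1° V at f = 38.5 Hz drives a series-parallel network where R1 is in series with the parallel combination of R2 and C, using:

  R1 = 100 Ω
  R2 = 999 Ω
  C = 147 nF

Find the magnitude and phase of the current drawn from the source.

Step 1 — Angular frequency: ω = 2π·f = 2π·38.5 = 241.9 rad/s.
Step 2 — Component impedances:
  R1: Z = R = 100 Ω
  R2: Z = R = 999 Ω
  C: Z = 1/(jωC) = -j/(ω·C) = 0 - j2.812e+04 Ω
Step 3 — Parallel branch: R2 || C = 1/(1/R2 + 1/C) = 997.7 - j35.44 Ω.
Step 4 — Series with R1: Z_total = R1 + (R2 || C) = 1098 - j35.44 Ω = 1098∠-1.8° Ω.
Step 5 — Source phasor: V = 7.98∠105.1° V = -2.079 + j7.704 V.
Step 6 — Ohm's law: I = V / Z_total = (-2.079 + j7.704) / (1098 - j35.44) = -0.002118 + j0.00695 A.
Step 7 — Convert to polar: |I| = 0.007266 A, ∠I = 106.9°.

I = 0.007266∠106.9° A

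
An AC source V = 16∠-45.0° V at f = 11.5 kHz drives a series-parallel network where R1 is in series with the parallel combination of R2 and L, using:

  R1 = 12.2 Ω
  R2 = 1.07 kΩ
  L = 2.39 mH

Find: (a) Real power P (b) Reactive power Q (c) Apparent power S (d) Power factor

Step 1 — Angular frequency: ω = 2π·f = 2π·1.15e+04 = 7.226e+04 rad/s.
Step 2 — Component impedances:
  R1: Z = R = 12.2 Ω
  R2: Z = R = 1070 Ω
  L: Z = jωL = j·7.226e+04·0.00239 = 0 + j172.7 Ω
Step 3 — Parallel branch: R2 || L = 1/(1/R2 + 1/L) = 27.16 + j168.3 Ω.
Step 4 — Series with R1: Z_total = R1 + (R2 || L) = 39.36 + j168.3 Ω = 172.9∠76.8° Ω.
Step 5 — Source phasor: V = 16∠-45.0° V = 11.31 - j11.31 V.
Step 6 — Current: I = V / Z = -0.04883 - j0.07864 A = 0.09257∠-121.8° A.
Step 7 — Complex power: S = V·I* = 0.3373 + j1.442 VA.
Step 8 — Real power: P = Re(S) = 0.3373 W.
Step 9 — Reactive power: Q = Im(S) = 1.442 VAR.
Step 10 — Apparent power: |S| = 1.481 VA.
Step 11 — Power factor: PF = P/|S| = 0.2277 (lagging).

(a) P = 0.3373 W  (b) Q = 1.442 VAR  (c) S = 1.481 VA  (d) PF = 0.2277 (lagging)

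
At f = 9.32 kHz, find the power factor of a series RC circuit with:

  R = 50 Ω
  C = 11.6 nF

Step 1 — Angular frequency: ω = 2π·f = 2π·9320 = 5.856e+04 rad/s.
Step 2 — Component impedances:
  R: Z = R = 50 Ω
  C: Z = 1/(jωC) = -j/(ω·C) = 0 - j1472 Ω
Step 3 — Series combination: Z_total = R + C = 50 - j1472 Ω = 1473∠-88.1° Ω.
Step 4 — Power factor: PF = cos(φ) = Re(Z)/|Z| = 50/1473 = 0.03394.
Step 5 — Type: Im(Z) = -1472 ⇒ leading (phase φ = -88.1°).

PF = 0.03394 (leading, φ = -88.1°)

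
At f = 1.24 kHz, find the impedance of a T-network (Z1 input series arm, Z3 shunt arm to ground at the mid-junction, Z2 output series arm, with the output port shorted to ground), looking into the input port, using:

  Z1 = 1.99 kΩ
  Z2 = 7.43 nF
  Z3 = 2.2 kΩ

Step 1 — Angular frequency: ω = 2π·f = 2π·1240 = 7791 rad/s.
Step 2 — Component impedances:
  Z1: Z = R = 1990 Ω
  Z2: Z = 1/(jωC) = -j/(ω·C) = 0 - j1.727e+04 Ω
  Z3: Z = R = 2200 Ω
Step 3 — With the output port shorted to ground, the output series arm Z2 runs from the junction to ground; the shunt arm Z3 also runs from the junction to ground. They appear in parallel: Z3 || Z2 = 2165 - j275.7 Ω.
Step 4 — Series with input arm Z1: Z_in = Z1 + (Z3 || Z2) = 4155 - j275.7 Ω = 4164∠-3.8° Ω.

Z = 4155 - j275.7 Ω = 4164∠-3.8° Ω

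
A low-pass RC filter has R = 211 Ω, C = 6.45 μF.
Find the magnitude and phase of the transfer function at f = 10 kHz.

Step 1 — Angular frequency: ω = 2π·1e+04 = 6.283e+04 rad/s.
Step 2 — Transfer function: H(jω) = 1/(1 + jωRC).
Step 3 — Denominator: 1 + jωRC = 1 + j·6.283e+04·211·6.45e-06 = 1 + j85.51.
Step 4 — H = 0.0001367 - j0.01169.
Step 5 — Magnitude: |H| = 0.01169 (-38.6 dB); phase: φ = -89.3°.

|H| = 0.01169 (-38.6 dB), φ = -89.3°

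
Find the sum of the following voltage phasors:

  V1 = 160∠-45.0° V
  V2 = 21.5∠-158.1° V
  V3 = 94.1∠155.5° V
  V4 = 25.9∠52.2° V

Step 1 — Convert each phasor to rectangular form:
  V1 = 160·(cos(-45.0°) + j·sin(-45.0°)) = 113.1 - j113.1 V
  V2 = 21.5·(cos(-158.1°) + j·sin(-158.1°)) = -19.95 - j8.019 V
  V3 = 94.1·(cos(155.5°) + j·sin(155.5°)) = -85.63 + j39.02 V
  V4 = 25.9·(cos(52.2°) + j·sin(52.2°)) = 15.87 + j20.47 V
Step 2 — Sum components: V_total = 23.44 - j61.67 V.
Step 3 — Convert to polar: |V_total| = 65.97 V, ∠V_total = -69.2°.

V_total = 65.97∠-69.2° V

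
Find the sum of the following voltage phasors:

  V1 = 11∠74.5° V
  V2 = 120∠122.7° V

Step 1 — Convert each phasor to rectangular form:
  V1 = 11·(cos(74.5°) + j·sin(74.5°)) = 2.94 + j10.6 V
  V2 = 120·(cos(122.7°) + j·sin(122.7°)) = -64.83 + j101 V
Step 2 — Sum components: V_total = -61.89 + j111.6 V.
Step 3 — Convert to polar: |V_total| = 127.6 V, ∠V_total = 119.0°.

V_total = 127.6∠119.0° V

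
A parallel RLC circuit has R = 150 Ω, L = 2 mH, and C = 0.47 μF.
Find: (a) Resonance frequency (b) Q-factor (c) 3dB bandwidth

Step 1 — Resonance: ω₀ = 1/√(LC) = 1/√(0.002·4.7e-07) = 3.262e+04 rad/s.
Step 2 — f₀ = ω₀/(2π) = 5191 Hz.
Step 3 — Parallel Q: Q = R/(ω₀L) = 150/(3.262e+04·0.002) = 2.299.
Step 4 — Bandwidth: Δω = ω₀/Q = 1.418e+04 rad/s; BW = Δω/(2π) = 2258 Hz.

(a) f₀ = 5191 Hz  (b) Q = 2.299  (c) BW = 2258 Hz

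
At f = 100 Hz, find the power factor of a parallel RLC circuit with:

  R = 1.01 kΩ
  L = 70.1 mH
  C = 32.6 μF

Step 1 — Angular frequency: ω = 2π·f = 2π·100 = 628.3 rad/s.
Step 2 — Component impedances:
  R: Z = R = 1010 Ω
  L: Z = jωL = j·628.3·0.0701 = 0 + j44.05 Ω
  C: Z = 1/(jωC) = -j/(ω·C) = 0 - j48.82 Ω
Step 3 — Parallel combination: 1/Z_total = 1/R + 1/L + 1/C; Z_total = 167.5 + j375.6 Ω = 411.3∠66.0° Ω.
Step 4 — Power factor: PF = cos(φ) = Re(Z)/|Z| = 167.5/411.3 = 0.4072.
Step 5 — Type: Im(Z) = 375.6 ⇒ lagging (phase φ = 66.0°).

PF = 0.4072 (lagging, φ = 66.0°)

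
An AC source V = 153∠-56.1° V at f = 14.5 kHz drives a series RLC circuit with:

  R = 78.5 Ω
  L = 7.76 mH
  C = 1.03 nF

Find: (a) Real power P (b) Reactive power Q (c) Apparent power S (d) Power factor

Step 1 — Angular frequency: ω = 2π·f = 2π·1.45e+04 = 9.111e+04 rad/s.
Step 2 — Component impedances:
  R: Z = R = 78.5 Ω
  L: Z = jωL = j·9.111e+04·0.00776 = 0 + j707 Ω
  C: Z = 1/(jωC) = -j/(ω·C) = 0 - j1.066e+04 Ω
Step 3 — Series combination: Z_total = R + L + C = 78.5 - j9950 Ω = 9950∠-89.5° Ω.
Step 4 — Source phasor: V = 153∠-56.1° V = 85.34 - j127 V.
Step 5 — Current: I = V / Z = 0.01283 + j0.008476 A = 0.01538∠33.4° A.
Step 6 — Complex power: S = V·I* = 0.01856 - j2.353 VA.
Step 7 — Real power: P = Re(S) = 0.01856 W.
Step 8 — Reactive power: Q = Im(S) = -2.353 VAR.
Step 9 — Apparent power: |S| = 2.353 VA.
Step 10 — Power factor: PF = P/|S| = 0.00789 (leading).

(a) P = 0.01856 W  (b) Q = -2.353 VAR  (c) S = 2.353 VA  (d) PF = 0.00789 (leading)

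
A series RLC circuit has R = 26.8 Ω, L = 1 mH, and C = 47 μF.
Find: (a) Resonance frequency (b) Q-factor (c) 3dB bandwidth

Step 1 — Resonance: ω₀ = 1/√(LC) = 1/√(0.001·4.7e-05) = 4613 rad/s.
Step 2 — f₀ = ω₀/(2π) = 734.1 Hz.
Step 3 — Series Q: Q = ω₀L/R = 4613·0.001/26.8 = 0.1721.
Step 4 — Bandwidth: Δω = ω₀/Q = 2.68e+04 rad/s; BW = Δω/(2π) = 4265 Hz.

(a) f₀ = 734.1 Hz  (b) Q = 0.1721  (c) BW = 4265 Hz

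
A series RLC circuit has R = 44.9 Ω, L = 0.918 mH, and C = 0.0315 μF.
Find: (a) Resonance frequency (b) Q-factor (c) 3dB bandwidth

Step 1 — Resonance: ω₀ = 1/√(LC) = 1/√(0.000918·3.15e-08) = 1.86e+05 rad/s.
Step 2 — f₀ = ω₀/(2π) = 2.96e+04 Hz.
Step 3 — Series Q: Q = ω₀L/R = 1.86e+05·0.000918/44.9 = 3.802.
Step 4 — Bandwidth: Δω = ω₀/Q = 4.891e+04 rad/s; BW = Δω/(2π) = 7784 Hz.

(a) f₀ = 2.96e+04 Hz  (b) Q = 3.802  (c) BW = 7784 Hz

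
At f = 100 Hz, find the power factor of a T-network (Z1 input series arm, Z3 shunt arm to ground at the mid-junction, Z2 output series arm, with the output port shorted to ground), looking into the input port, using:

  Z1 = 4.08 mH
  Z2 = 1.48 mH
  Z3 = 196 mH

Step 1 — Angular frequency: ω = 2π·f = 2π·100 = 628.3 rad/s.
Step 2 — Component impedances:
  Z1: Z = jωL = j·628.3·0.00408 = 0 + j2.564 Ω
  Z2: Z = jωL = j·628.3·0.00148 = 0 + j0.9299 Ω
  Z3: Z = jωL = j·628.3·0.196 = 0 + j123.2 Ω
Step 3 — With the output port shorted to ground, the output series arm Z2 runs from the junction to ground; the shunt arm Z3 also runs from the junction to ground. They appear in parallel: Z3 || Z2 = 0 + j0.9229 Ω.
Step 4 — Series with input arm Z1: Z_in = Z1 + (Z3 || Z2) = 0 + j3.486 Ω = 3.486∠90.0° Ω.
Step 5 — Power factor: PF = cos(φ) = Re(Z)/|Z| = 0/3.486 = 0.
Step 6 — Type: Im(Z) = 3.486 ⇒ lagging (phase φ = 90.0°).

PF = 0 (lagging, φ = 90.0°)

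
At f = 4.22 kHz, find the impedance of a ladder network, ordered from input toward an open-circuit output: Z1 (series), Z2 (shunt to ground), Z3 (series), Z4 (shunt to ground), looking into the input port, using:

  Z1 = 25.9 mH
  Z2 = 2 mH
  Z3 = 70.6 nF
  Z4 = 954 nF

Step 1 — Angular frequency: ω = 2π·f = 2π·4220 = 2.652e+04 rad/s.
Step 2 — Component impedances:
  Z1: Z = jωL = j·2.652e+04·0.0259 = 0 + j686.7 Ω
  Z2: Z = jωL = j·2.652e+04·0.002 = 0 + j53.03 Ω
  Z3: Z = 1/(jωC) = -j/(ω·C) = 0 - j534.2 Ω
  Z4: Z = 1/(jωC) = -j/(ω·C) = 0 - j39.53 Ω
Step 3 — Ladder network (open output): work backward from the far end, alternating series and parallel combinations. Z_in = 0 + j745.2 Ω = 745.2∠90.0° Ω.

Z = 0 + j745.2 Ω = 745.2∠90.0° Ω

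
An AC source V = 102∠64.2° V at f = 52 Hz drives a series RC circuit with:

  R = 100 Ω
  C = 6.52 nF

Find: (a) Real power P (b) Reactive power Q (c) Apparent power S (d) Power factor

Step 1 — Angular frequency: ω = 2π·f = 2π·52 = 326.7 rad/s.
Step 2 — Component impedances:
  R: Z = R = 100 Ω
  C: Z = 1/(jωC) = -j/(ω·C) = 0 - j4.694e+05 Ω
Step 3 — Series combination: Z_total = R + C = 100 - j4.694e+05 Ω = 4.694e+05∠-90.0° Ω.
Step 4 — Source phasor: V = 102∠64.2° V = 44.39 + j91.83 V.
Step 5 — Current: I = V / Z = -0.0001956 + j9.461e-05 A = 0.0002173∠154.2° A.
Step 6 — Complex power: S = V·I* = 4.721e-06 - j0.02216 VA.
Step 7 — Real power: P = Re(S) = 4.721e-06 W.
Step 8 — Reactive power: Q = Im(S) = -0.02216 VAR.
Step 9 — Apparent power: |S| = 0.02216 VA.
Step 10 — Power factor: PF = P/|S| = 0.000213 (leading).

(a) P = 4.721e-06 W  (b) Q = -0.02216 VAR  (c) S = 0.02216 VA  (d) PF = 0.000213 (leading)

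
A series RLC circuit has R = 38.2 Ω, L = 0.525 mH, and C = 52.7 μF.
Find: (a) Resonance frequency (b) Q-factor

Step 1 — Resonance condition Im(Z)=0 gives ω₀ = 1/√(LC).
Step 2 — ω₀ = 1/√(0.000525·5.27e-05) = 6012 rad/s.
Step 3 — f₀ = ω₀/(2π) = 956.8 Hz.
Step 4 — Series Q: Q = ω₀L/R = 6012·0.000525/38.2 = 0.08262.

(a) f₀ = 956.8 Hz  (b) Q = 0.08262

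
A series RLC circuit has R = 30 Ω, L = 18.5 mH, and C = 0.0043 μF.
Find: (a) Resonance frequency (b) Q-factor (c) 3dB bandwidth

Step 1 — Resonance condition Im(Z)=0 gives ω₀ = 1/√(LC).
Step 2 — ω₀ = 1/√(0.0185·4.3e-09) = 1.121e+05 rad/s.
Step 3 — f₀ = ω₀/(2π) = 1.784e+04 Hz.
Step 4 — Series Q: Q = ω₀L/R = 1.121e+05·0.0185/30 = 69.14.
Step 5 — 3dB bandwidth: Δω = ω₀/Q = 1622 rad/s; BW = Δω/(2π) = 258.1 Hz.

(a) f₀ = 1.784e+04 Hz  (b) Q = 69.14  (c) BW = 258.1 Hz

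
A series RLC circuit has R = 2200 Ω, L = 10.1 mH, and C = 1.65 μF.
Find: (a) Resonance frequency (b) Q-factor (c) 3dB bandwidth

Step 1 — Resonance: ω₀ = 1/√(LC) = 1/√(0.0101·1.65e-06) = 7746 rad/s.
Step 2 — f₀ = ω₀/(2π) = 1233 Hz.
Step 3 — Series Q: Q = ω₀L/R = 7746·0.0101/2200 = 0.03556.
Step 4 — Bandwidth: Δω = ω₀/Q = 2.178e+05 rad/s; BW = Δω/(2π) = 3.467e+04 Hz.

(a) f₀ = 1233 Hz  (b) Q = 0.03556  (c) BW = 3.467e+04 Hz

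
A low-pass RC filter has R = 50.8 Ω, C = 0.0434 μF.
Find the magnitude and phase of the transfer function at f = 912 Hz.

Step 1 — Angular frequency: ω = 2π·912 = 5730 rad/s.
Step 2 — Transfer function: H(jω) = 1/(1 + jωRC).
Step 3 — Denominator: 1 + jωRC = 1 + j·5730·50.8·4.34e-08 = 1 + j0.01263.
Step 4 — H = 0.9998 - j0.01263.
Step 5 — Magnitude: |H| = 0.9999 (-0.0 dB); phase: φ = -0.7°.

|H| = 0.9999 (-0.0 dB), φ = -0.7°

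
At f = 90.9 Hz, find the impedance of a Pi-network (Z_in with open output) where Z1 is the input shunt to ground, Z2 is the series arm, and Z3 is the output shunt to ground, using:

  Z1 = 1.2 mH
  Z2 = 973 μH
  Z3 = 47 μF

Step 1 — Angular frequency: ω = 2π·f = 2π·90.9 = 571.1 rad/s.
Step 2 — Component impedances:
  Z1: Z = jωL = j·571.1·0.0012 = 0 + j0.6854 Ω
  Z2: Z = jωL = j·571.1·0.000973 = 0 + j0.5557 Ω
  Z3: Z = 1/(jωC) = -j/(ω·C) = 0 - j37.25 Ω
Step 3 — With open output, the series arm Z2 and the output shunt Z3 appear in series to ground: Z2 + Z3 = 0 - j36.7 Ω.
Step 4 — Parallel with input shunt Z1: Z_in = Z1 || (Z2 + Z3) = 0 + j0.6984 Ω = 0.6984∠90.0° Ω.

Z = 0 + j0.6984 Ω = 0.6984∠90.0° Ω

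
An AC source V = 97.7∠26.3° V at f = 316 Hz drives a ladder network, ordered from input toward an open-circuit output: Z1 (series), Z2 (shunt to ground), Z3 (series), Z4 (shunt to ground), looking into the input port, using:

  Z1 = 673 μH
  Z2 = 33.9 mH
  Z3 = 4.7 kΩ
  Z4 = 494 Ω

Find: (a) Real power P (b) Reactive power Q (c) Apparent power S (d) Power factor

Step 1 — Angular frequency: ω = 2π·f = 2π·316 = 1985 rad/s.
Step 2 — Component impedances:
  Z1: Z = jωL = j·1985·0.000673 = 0 + j1.336 Ω
  Z2: Z = jωL = j·1985·0.0339 = 0 + j67.31 Ω
  Z3: Z = R = 4700 Ω
  Z4: Z = R = 494 Ω
Step 3 — Ladder network (open output): work backward from the far end, alternating series and parallel combinations. Z_in = 0.8721 + j68.63 Ω = 68.64∠89.3° Ω.
Step 4 — Source phasor: V = 97.7∠26.3° V = 87.59 + j43.29 V.
Step 5 — Current: I = V / Z = 0.6468 - j1.268 A = 1.423∠-63.0° A.
Step 6 — Complex power: S = V·I* = 1.767 + j139.1 VA.
Step 7 — Real power: P = Re(S) = 1.767 W.
Step 8 — Reactive power: Q = Im(S) = 139.1 VAR.
Step 9 — Apparent power: |S| = 139.1 VA.
Step 10 — Power factor: PF = P/|S| = 0.01271 (lagging).

(a) P = 1.767 W  (b) Q = 139.1 VAR  (c) S = 139.1 VA  (d) PF = 0.01271 (lagging)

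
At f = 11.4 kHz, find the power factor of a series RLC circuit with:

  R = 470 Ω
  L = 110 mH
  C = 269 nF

Step 1 — Angular frequency: ω = 2π·f = 2π·1.14e+04 = 7.163e+04 rad/s.
Step 2 — Component impedances:
  R: Z = R = 470 Ω
  L: Z = jωL = j·7.163e+04·0.11 = 0 + j7879 Ω
  C: Z = 1/(jωC) = -j/(ω·C) = 0 - j51.9 Ω
Step 3 — Series combination: Z_total = R + L + C = 470 + j7827 Ω = 7841∠86.6° Ω.
Step 4 — Power factor: PF = cos(φ) = Re(Z)/|Z| = 470/7841 = 0.05994.
Step 5 — Type: Im(Z) = 7827 ⇒ lagging (phase φ = 86.6°).

PF = 0.05994 (lagging, φ = 86.6°)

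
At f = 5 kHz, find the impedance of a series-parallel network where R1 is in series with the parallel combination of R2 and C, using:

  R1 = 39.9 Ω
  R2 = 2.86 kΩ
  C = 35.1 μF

Step 1 — Angular frequency: ω = 2π·f = 2π·5000 = 3.142e+04 rad/s.
Step 2 — Component impedances:
  R1: Z = R = 39.9 Ω
  R2: Z = R = 2860 Ω
  C: Z = 1/(jωC) = -j/(ω·C) = 0 - j0.9069 Ω
Step 3 — Parallel branch: R2 || C = 1/(1/R2 + 1/C) = 0.0002876 - j0.9069 Ω.
Step 4 — Series with R1: Z_total = R1 + (R2 || C) = 39.9 - j0.9069 Ω = 39.91∠-1.3° Ω.

Z = 39.9 - j0.9069 Ω = 39.91∠-1.3° Ω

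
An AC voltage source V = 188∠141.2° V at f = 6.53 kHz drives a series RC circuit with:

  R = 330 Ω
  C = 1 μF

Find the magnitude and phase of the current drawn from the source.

Step 1 — Angular frequency: ω = 2π·f = 2π·6530 = 4.103e+04 rad/s.
Step 2 — Component impedances:
  R: Z = R = 330 Ω
  C: Z = 1/(jωC) = -j/(ω·C) = 0 - j24.37 Ω
Step 3 — Series combination: Z_total = R + C = 330 - j24.37 Ω = 330.9∠-4.2° Ω.
Step 4 — Source phasor: V = 188∠141.2° V = -146.5 + j117.8 V.
Step 5 — Ohm's law: I = V / Z_total = (-146.5 + j117.8) / (330 - j24.37) = -0.4678 + j0.3224 A.
Step 6 — Convert to polar: |I| = 0.5681 A, ∠I = 145.4°.

I = 0.5681∠145.4° A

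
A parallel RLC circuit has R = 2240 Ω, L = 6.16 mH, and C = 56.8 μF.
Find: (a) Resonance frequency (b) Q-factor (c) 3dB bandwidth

Step 1 — Resonance: ω₀ = 1/√(LC) = 1/√(0.00616·5.68e-05) = 1691 rad/s.
Step 2 — f₀ = ω₀/(2π) = 269.1 Hz.
Step 3 — Parallel Q: Q = R/(ω₀L) = 2240/(1691·0.00616) = 215.1.
Step 4 — Bandwidth: Δω = ω₀/Q = 7.86 rad/s; BW = Δω/(2π) = 1.251 Hz.

(a) f₀ = 269.1 Hz  (b) Q = 215.1  (c) BW = 1.251 Hz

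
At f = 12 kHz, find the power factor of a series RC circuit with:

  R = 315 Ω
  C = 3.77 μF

Step 1 — Angular frequency: ω = 2π·f = 2π·1.2e+04 = 7.54e+04 rad/s.
Step 2 — Component impedances:
  R: Z = R = 315 Ω
  C: Z = 1/(jωC) = -j/(ω·C) = 0 - j3.518 Ω
Step 3 — Series combination: Z_total = R + C = 315 - j3.518 Ω = 315∠-0.6° Ω.
Step 4 — Power factor: PF = cos(φ) = Re(Z)/|Z| = 315/315.02 = 0.9999.
Step 5 — Type: Im(Z) = -3.518 ⇒ leading (phase φ = -0.6°).

PF = 0.9999 (leading, φ = -0.6°)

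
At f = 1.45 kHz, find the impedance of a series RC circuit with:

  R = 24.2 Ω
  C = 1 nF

Step 1 — Angular frequency: ω = 2π·f = 2π·1450 = 9111 rad/s.
Step 2 — Component impedances:
  R: Z = R = 24.2 Ω
  C: Z = 1/(jωC) = -j/(ω·C) = 0 - j1.098e+05 Ω
Step 3 — Series combination: Z_total = R + C = 24.2 - j1.098e+05 Ω = 1.098e+05∠-90.0° Ω.

Z = 24.2 - j1.098e+05 Ω = 1.098e+05∠-90.0° Ω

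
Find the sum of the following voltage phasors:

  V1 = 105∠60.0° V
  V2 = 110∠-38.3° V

Step 1 — Convert each phasor to rectangular form:
  V1 = 105·(cos(60.0°) + j·sin(60.0°)) = 52.5 + j90.93 V
  V2 = 110·(cos(-38.3°) + j·sin(-38.3°)) = 86.33 - j68.18 V
Step 2 — Sum components: V_total = 138.8 + j22.76 V.
Step 3 — Convert to polar: |V_total| = 140.7 V, ∠V_total = 9.3°.

V_total = 140.7∠9.3° V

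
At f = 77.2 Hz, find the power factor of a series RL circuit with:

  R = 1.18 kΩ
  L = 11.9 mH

Step 1 — Angular frequency: ω = 2π·f = 2π·77.2 = 485.1 rad/s.
Step 2 — Component impedances:
  R: Z = R = 1180 Ω
  L: Z = jωL = j·485.1·0.0119 = 0 + j5.772 Ω
Step 3 — Series combination: Z_total = R + L = 1180 + j5.772 Ω = 1180∠0.3° Ω.
Step 4 — Power factor: PF = cos(φ) = Re(Z)/|Z| = 1180/1180 = 1.
Step 5 — Type: Im(Z) = 5.772 ⇒ lagging (phase φ = 0.3°).

PF = 1 (lagging, φ = 0.3°)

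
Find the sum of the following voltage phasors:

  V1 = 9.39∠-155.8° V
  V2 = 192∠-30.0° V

Step 1 — Convert each phasor to rectangular form:
  V1 = 9.39·(cos(-155.8°) + j·sin(-155.8°)) = -8.565 - j3.849 V
  V2 = 192·(cos(-30.0°) + j·sin(-30.0°)) = 166.3 - j96 V
Step 2 — Sum components: V_total = 157.7 - j99.85 V.
Step 3 — Convert to polar: |V_total| = 186.7 V, ∠V_total = -32.3°.

V_total = 186.7∠-32.3° V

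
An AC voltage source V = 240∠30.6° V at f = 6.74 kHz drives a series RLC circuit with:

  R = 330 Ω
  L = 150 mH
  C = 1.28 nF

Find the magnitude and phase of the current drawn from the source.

Step 1 — Angular frequency: ω = 2π·f = 2π·6740 = 4.235e+04 rad/s.
Step 2 — Component impedances:
  R: Z = R = 330 Ω
  L: Z = jωL = j·4.235e+04·0.15 = 0 + j6352 Ω
  C: Z = 1/(jωC) = -j/(ω·C) = 0 - j1.845e+04 Ω
Step 3 — Series combination: Z_total = R + L + C = 330 - j1.21e+04 Ω = 1.21e+04∠-88.4° Ω.
Step 4 — Source phasor: V = 240∠30.6° V = 206.6 + j122.2 V.
Step 5 — Ohm's law: I = V / Z_total = (206.6 + j122.2) / (330 - j1.21e+04) = -0.009627 + j0.01734 A.
Step 6 — Convert to polar: |I| = 0.01983 A, ∠I = 119.0°.

I = 0.01983∠119.0° A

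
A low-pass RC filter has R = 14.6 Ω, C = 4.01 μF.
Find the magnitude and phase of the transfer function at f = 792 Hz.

Step 1 — Angular frequency: ω = 2π·792 = 4976 rad/s.
Step 2 — Transfer function: H(jω) = 1/(1 + jωRC).
Step 3 — Denominator: 1 + jωRC = 1 + j·4976·14.6·4.01e-06 = 1 + j0.2913.
Step 4 — H = 0.9218 - j0.2685.
Step 5 — Magnitude: |H| = 0.9601 (-0.4 dB); phase: φ = -16.2°.

|H| = 0.9601 (-0.4 dB), φ = -16.2°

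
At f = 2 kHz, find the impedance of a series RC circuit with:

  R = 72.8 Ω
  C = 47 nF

Step 1 — Angular frequency: ω = 2π·f = 2π·2000 = 1.257e+04 rad/s.
Step 2 — Component impedances:
  R: Z = R = 72.8 Ω
  C: Z = 1/(jωC) = -j/(ω·C) = 0 - j1693 Ω
Step 3 — Series combination: Z_total = R + C = 72.8 - j1693 Ω = 1695∠-87.5° Ω.

Z = 72.8 - j1693 Ω = 1695∠-87.5° Ω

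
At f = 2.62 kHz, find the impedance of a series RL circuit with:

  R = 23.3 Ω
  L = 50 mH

Step 1 — Angular frequency: ω = 2π·f = 2π·2620 = 1.646e+04 rad/s.
Step 2 — Component impedances:
  R: Z = R = 23.3 Ω
  L: Z = jωL = j·1.646e+04·0.05 = 0 + j823.1 Ω
Step 3 — Series combination: Z_total = R + L = 23.3 + j823.1 Ω = 823.4∠88.4° Ω.

Z = 23.3 + j823.1 Ω = 823.4∠88.4° Ω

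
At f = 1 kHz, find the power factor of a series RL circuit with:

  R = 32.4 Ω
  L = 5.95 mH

Step 1 — Angular frequency: ω = 2π·f = 2π·1000 = 6283 rad/s.
Step 2 — Component impedances:
  R: Z = R = 32.4 Ω
  L: Z = jωL = j·6283·0.00595 = 0 + j37.38 Ω
Step 3 — Series combination: Z_total = R + L = 32.4 + j37.38 Ω = 49.47∠49.1° Ω.
Step 4 — Power factor: PF = cos(φ) = Re(Z)/|Z| = 32.4/49.47 = 0.6549.
Step 5 — Type: Im(Z) = 37.38 ⇒ lagging (phase φ = 49.1°).

PF = 0.6549 (lagging, φ = 49.1°)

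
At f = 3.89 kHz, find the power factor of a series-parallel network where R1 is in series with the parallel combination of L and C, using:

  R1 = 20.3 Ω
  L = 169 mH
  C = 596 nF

Step 1 — Angular frequency: ω = 2π·f = 2π·3890 = 2.444e+04 rad/s.
Step 2 — Component impedances:
  R1: Z = R = 20.3 Ω
  L: Z = jωL = j·2.444e+04·0.169 = 0 + j4131 Ω
  C: Z = 1/(jωC) = -j/(ω·C) = 0 - j68.65 Ω
Step 3 — Parallel branch: L || C = 1/(1/L + 1/C) = 0 - j69.81 Ω.
Step 4 — Series with R1: Z_total = R1 + (L || C) = 20.3 - j69.81 Ω = 72.7∠-73.8° Ω.
Step 5 — Power factor: PF = cos(φ) = Re(Z)/|Z| = 20.3/72.7 = 0.2792.
Step 6 — Type: Im(Z) = -69.81 ⇒ leading (phase φ = -73.8°).

PF = 0.2792 (leading, φ = -73.8°)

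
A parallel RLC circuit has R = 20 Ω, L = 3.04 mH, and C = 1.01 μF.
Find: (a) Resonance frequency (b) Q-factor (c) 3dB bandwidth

Step 1 — Resonance: ω₀ = 1/√(LC) = 1/√(0.00304·1.01e-06) = 1.805e+04 rad/s.
Step 2 — f₀ = ω₀/(2π) = 2872 Hz.
Step 3 — Parallel Q: Q = R/(ω₀L) = 20/(1.805e+04·0.00304) = 0.3645.
Step 4 — Bandwidth: Δω = ω₀/Q = 4.95e+04 rad/s; BW = Δω/(2π) = 7879 Hz.

(a) f₀ = 2872 Hz  (b) Q = 0.3645  (c) BW = 7879 Hz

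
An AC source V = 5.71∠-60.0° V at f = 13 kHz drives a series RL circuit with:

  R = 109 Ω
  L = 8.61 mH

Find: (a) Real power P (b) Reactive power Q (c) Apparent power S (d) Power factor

Step 1 — Angular frequency: ω = 2π·f = 2π·1.3e+04 = 8.168e+04 rad/s.
Step 2 — Component impedances:
  R: Z = R = 109 Ω
  L: Z = jωL = j·8.168e+04·0.00861 = 0 + j703.3 Ω
Step 3 — Series combination: Z_total = R + L = 109 + j703.3 Ω = 711.7∠81.2° Ω.
Step 4 — Source phasor: V = 5.71∠-60.0° V = 2.855 - j4.945 V.
Step 5 — Current: I = V / Z = -0.006252 - j0.005029 A = 0.008023∠-141.2° A.
Step 6 — Complex power: S = V·I* = 0.007017 + j0.04527 VA.
Step 7 — Real power: P = Re(S) = 0.007017 W.
Step 8 — Reactive power: Q = Im(S) = 0.04527 VAR.
Step 9 — Apparent power: |S| = 0.04581 VA.
Step 10 — Power factor: PF = P/|S| = 0.1532 (lagging).

(a) P = 0.007017 W  (b) Q = 0.04527 VAR  (c) S = 0.04581 VA  (d) PF = 0.1532 (lagging)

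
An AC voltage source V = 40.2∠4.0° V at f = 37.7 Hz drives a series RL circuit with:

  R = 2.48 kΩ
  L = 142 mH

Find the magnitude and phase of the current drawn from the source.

Step 1 — Angular frequency: ω = 2π·f = 2π·37.7 = 236.9 rad/s.
Step 2 — Component impedances:
  R: Z = R = 2480 Ω
  L: Z = jωL = j·236.9·0.142 = 0 + j33.64 Ω
Step 3 — Series combination: Z_total = R + L = 2480 + j33.64 Ω = 2480∠0.8° Ω.
Step 4 — Source phasor: V = 40.2∠4.0° V = 40.1 + j2.804 V.
Step 5 — Ohm's law: I = V / Z_total = (40.1 + j2.804) / (2480 + j33.64) = 0.01618 + j0.0009112 A.
Step 6 — Convert to polar: |I| = 0.01621 A, ∠I = 3.2°.

I = 0.01621∠3.2° A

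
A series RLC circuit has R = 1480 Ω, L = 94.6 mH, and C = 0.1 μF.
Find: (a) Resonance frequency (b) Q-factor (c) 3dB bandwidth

Step 1 — Resonance: ω₀ = 1/√(LC) = 1/√(0.0946·1e-07) = 1.028e+04 rad/s.
Step 2 — f₀ = ω₀/(2π) = 1636 Hz.
Step 3 — Series Q: Q = ω₀L/R = 1.028e+04·0.0946/1480 = 0.6572.
Step 4 — Bandwidth: Δω = ω₀/Q = 1.564e+04 rad/s; BW = Δω/(2π) = 2490 Hz.

(a) f₀ = 1636 Hz  (b) Q = 0.6572  (c) BW = 2490 Hz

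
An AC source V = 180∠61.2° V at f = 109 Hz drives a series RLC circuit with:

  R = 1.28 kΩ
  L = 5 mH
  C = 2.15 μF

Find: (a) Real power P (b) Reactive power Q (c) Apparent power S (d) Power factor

Step 1 — Angular frequency: ω = 2π·f = 2π·109 = 684.9 rad/s.
Step 2 — Component impedances:
  R: Z = R = 1280 Ω
  L: Z = jωL = j·684.9·0.005 = 0 + j3.424 Ω
  C: Z = 1/(jωC) = -j/(ω·C) = 0 - j679.1 Ω
Step 3 — Series combination: Z_total = R + L + C = 1280 - j675.7 Ω = 1447∠-27.8° Ω.
Step 4 — Source phasor: V = 180∠61.2° V = 86.72 + j157.7 V.
Step 5 — Current: I = V / Z = 0.002106 + j0.1243 A = 0.1244∠89.0° A.
Step 6 — Complex power: S = V·I* = 19.8 - j10.45 VA.
Step 7 — Real power: P = Re(S) = 19.8 W.
Step 8 — Reactive power: Q = Im(S) = -10.45 VAR.
Step 9 — Apparent power: |S| = 22.38 VA.
Step 10 — Power factor: PF = P/|S| = 0.8843 (leading).

(a) P = 19.8 W  (b) Q = -10.45 VAR  (c) S = 22.38 VA  (d) PF = 0.8843 (leading)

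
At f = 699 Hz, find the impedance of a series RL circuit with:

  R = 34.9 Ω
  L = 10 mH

Step 1 — Angular frequency: ω = 2π·f = 2π·699 = 4392 rad/s.
Step 2 — Component impedances:
  R: Z = R = 34.9 Ω
  L: Z = jωL = j·4392·0.01 = 0 + j43.92 Ω
Step 3 — Series combination: Z_total = R + L = 34.9 + j43.92 Ω = 56.1∠51.5° Ω.

Z = 34.9 + j43.92 Ω = 56.1∠51.5° Ω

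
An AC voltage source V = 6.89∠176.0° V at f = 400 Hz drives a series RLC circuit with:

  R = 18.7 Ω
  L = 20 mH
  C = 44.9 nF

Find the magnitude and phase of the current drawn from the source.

Step 1 — Angular frequency: ω = 2π·f = 2π·400 = 2513 rad/s.
Step 2 — Component impedances:
  R: Z = R = 18.7 Ω
  L: Z = jωL = j·2513·0.02 = 0 + j50.27 Ω
  C: Z = 1/(jωC) = -j/(ω·C) = 0 - j8862 Ω
Step 3 — Series combination: Z_total = R + L + C = 18.7 - j8811 Ω = 8811∠-89.9° Ω.
Step 4 — Source phasor: V = 6.89∠176.0° V = -6.873 + j0.4806 V.
Step 5 — Ohm's law: I = V / Z_total = (-6.873 + j0.4806) / (18.7 - j8811) = -5.62e-05 - j0.0007799 A.
Step 6 — Convert to polar: |I| = 0.0007819 A, ∠I = -94.1°.

I = 0.0007819∠-94.1° A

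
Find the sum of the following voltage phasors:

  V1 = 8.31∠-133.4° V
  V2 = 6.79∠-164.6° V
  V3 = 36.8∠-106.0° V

Step 1 — Convert each phasor to rectangular form:
  V1 = 8.31·(cos(-133.4°) + j·sin(-133.4°)) = -5.71 - j6.038 V
  V2 = 6.79·(cos(-164.6°) + j·sin(-164.6°)) = -6.546 - j1.803 V
  V3 = 36.8·(cos(-106.0°) + j·sin(-106.0°)) = -10.14 - j35.37 V
Step 2 — Sum components: V_total = -22.4 - j43.22 V.
Step 3 — Convert to polar: |V_total| = 48.68 V, ∠V_total = -117.4°.

V_total = 48.68∠-117.4° V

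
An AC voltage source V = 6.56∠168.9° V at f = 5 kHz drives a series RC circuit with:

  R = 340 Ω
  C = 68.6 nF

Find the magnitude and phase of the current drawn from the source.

Step 1 — Angular frequency: ω = 2π·f = 2π·5000 = 3.142e+04 rad/s.
Step 2 — Component impedances:
  R: Z = R = 340 Ω
  C: Z = 1/(jωC) = -j/(ω·C) = 0 - j464 Ω
Step 3 — Series combination: Z_total = R + C = 340 - j464 Ω = 575.2∠-53.8° Ω.
Step 4 — Source phasor: V = 6.56∠168.9° V = -6.437 + j1.263 V.
Step 5 — Ohm's law: I = V / Z_total = (-6.437 + j1.263) / (340 - j464) = -0.008385 - j0.007729 A.
Step 6 — Convert to polar: |I| = 0.0114 A, ∠I = -137.3°.

I = 0.0114∠-137.3° A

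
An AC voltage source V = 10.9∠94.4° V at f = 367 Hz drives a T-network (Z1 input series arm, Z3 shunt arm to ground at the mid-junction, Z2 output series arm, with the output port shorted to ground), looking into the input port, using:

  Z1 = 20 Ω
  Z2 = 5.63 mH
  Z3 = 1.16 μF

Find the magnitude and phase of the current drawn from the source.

Step 1 — Angular frequency: ω = 2π·f = 2π·367 = 2306 rad/s.
Step 2 — Component impedances:
  Z1: Z = R = 20 Ω
  Z2: Z = jωL = j·2306·0.00563 = 0 + j12.98 Ω
  Z3: Z = 1/(jωC) = -j/(ω·C) = 0 - j373.8 Ω
Step 3 — With the output port shorted to ground, the output series arm Z2 runs from the junction to ground; the shunt arm Z3 also runs from the junction to ground. They appear in parallel: Z3 || Z2 = 0 + j13.45 Ω.
Step 4 — Series with input arm Z1: Z_in = Z1 + (Z3 || Z2) = 20 + j13.45 Ω = 24.1∠33.9° Ω.
Step 5 — Source phasor: V = 10.9∠94.4° V = -0.8362 + j10.87 V.
Step 6 — Ohm's law: I = V / Z_total = (-0.8362 + j10.87) / (20 + j13.45) = 0.2228 + j0.3935 A.
Step 7 — Convert to polar: |I| = 0.4523 A, ∠I = 60.5°.

I = 0.4523∠60.5° A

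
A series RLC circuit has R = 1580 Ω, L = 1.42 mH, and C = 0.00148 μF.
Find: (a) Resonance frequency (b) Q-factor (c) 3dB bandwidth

Step 1 — Resonance: ω₀ = 1/√(LC) = 1/√(0.00142·1.48e-09) = 6.898e+05 rad/s.
Step 2 — f₀ = ω₀/(2π) = 1.098e+05 Hz.
Step 3 — Series Q: Q = ω₀L/R = 6.898e+05·0.00142/1580 = 0.6199.
Step 4 — Bandwidth: Δω = ω₀/Q = 1.113e+06 rad/s; BW = Δω/(2π) = 1.771e+05 Hz.

(a) f₀ = 1.098e+05 Hz  (b) Q = 0.6199  (c) BW = 1.771e+05 Hz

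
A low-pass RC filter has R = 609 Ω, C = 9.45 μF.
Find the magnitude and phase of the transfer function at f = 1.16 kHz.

Step 1 — Angular frequency: ω = 2π·1160 = 7288 rad/s.
Step 2 — Transfer function: H(jω) = 1/(1 + jωRC).
Step 3 — Denominator: 1 + jωRC = 1 + j·7288·609·9.45e-06 = 1 + j41.95.
Step 4 — H = 0.000568 - j0.02383.
Step 5 — Magnitude: |H| = 0.02383 (-32.5 dB); phase: φ = -88.6°.

|H| = 0.02383 (-32.5 dB), φ = -88.6°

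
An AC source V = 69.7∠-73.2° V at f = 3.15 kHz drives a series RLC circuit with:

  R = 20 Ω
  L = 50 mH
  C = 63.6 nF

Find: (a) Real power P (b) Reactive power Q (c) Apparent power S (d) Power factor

Step 1 — Angular frequency: ω = 2π·f = 2π·3150 = 1.979e+04 rad/s.
Step 2 — Component impedances:
  R: Z = R = 20 Ω
  L: Z = jωL = j·1.979e+04·0.05 = 0 + j989.6 Ω
  C: Z = 1/(jωC) = -j/(ω·C) = 0 - j794.4 Ω
Step 3 — Series combination: Z_total = R + L + C = 20 + j195.2 Ω = 196.2∠84.1° Ω.
Step 4 — Source phasor: V = 69.7∠-73.2° V = 20.15 - j66.73 V.
Step 5 — Current: I = V / Z = -0.3278 - j0.1368 A = 0.3553∠-157.3° A.
Step 6 — Complex power: S = V·I* = 2.524 + j24.63 VA.
Step 7 — Real power: P = Re(S) = 2.524 W.
Step 8 — Reactive power: Q = Im(S) = 24.63 VAR.
Step 9 — Apparent power: |S| = 24.76 VA.
Step 10 — Power factor: PF = P/|S| = 0.1019 (lagging).

(a) P = 2.524 W  (b) Q = 24.63 VAR  (c) S = 24.76 VA  (d) PF = 0.1019 (lagging)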